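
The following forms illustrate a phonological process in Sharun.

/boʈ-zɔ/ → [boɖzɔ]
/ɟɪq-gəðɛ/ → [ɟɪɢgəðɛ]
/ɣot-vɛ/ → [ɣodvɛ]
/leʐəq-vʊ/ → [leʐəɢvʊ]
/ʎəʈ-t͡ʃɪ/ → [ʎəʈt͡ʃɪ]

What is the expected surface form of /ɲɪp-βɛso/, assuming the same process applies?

[ɲɪbβɛso]

The data show regressive voicing assimilation: /ʈ/ → [ɖ] before /z/; /q/ → [ɢ] before /g/; /t/ → [d] before /v/; /q/ → [ɢ] before /v/. In each pair only voicing changes, matching the following consonant, while place and manner stay constant.
Nothing changes in [ʎəʈt͡ʃɪ]: there the adjacent consonants already agree in voicing (/ʈ/ and /t͡ʃ/ are both voiceless), so this form is consistent with the same rule.
/p/ is a voiceless bilabial stop. The following trigger /β/ is voiced, so /p/ must become voiced as well.
A voiced bilabial stop is [b], so the surface segment is [b].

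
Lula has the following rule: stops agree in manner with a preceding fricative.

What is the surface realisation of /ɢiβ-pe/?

[ɢiβɸe]

/p/ is a voiceless bilabial stop. The preceding trigger /β/ is a fricative, so /p/ must become a fricative as well.
Changing only its manner to fricative gives [ɸ] — the voiceless bilabial fricative.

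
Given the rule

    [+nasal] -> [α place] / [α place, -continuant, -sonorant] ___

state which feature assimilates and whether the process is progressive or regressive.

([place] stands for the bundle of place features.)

progressive place assimilation

The rule copies the place features (abbreviated [place]) from the environment onto the target, so the assimilating feature is place.
Since the environment is written before the underscore, the trigger precedes the target; the direction is progressive.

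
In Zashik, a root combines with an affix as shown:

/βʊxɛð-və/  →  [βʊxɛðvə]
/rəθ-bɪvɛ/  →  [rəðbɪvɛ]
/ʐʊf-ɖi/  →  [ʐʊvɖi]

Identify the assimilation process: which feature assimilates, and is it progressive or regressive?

regressive voicing assimilation

The segment that alternates is /θ/, which surfaces as [ð] when adjacent to /b/.
/θ/ is voiceless while /b/ is voiced; the output [ð] is voiced, matching the trigger — so the feature that spreads is voicing.
Place and manner are unchanged, so the assimilation is partial, not total.
The same holds elsewhere in the data: /f/ → [v] before /ɖ/ (voiceless → voiced, matching voiced) — only voicing changes, and always toward the following segment.
Nothing changes in [βʊxɛðvə]: there the adjacent consonants already agree in voicing (/ð/ and /v/ are both voiced), so this form is consistent with the same rule.
Since the segment that changes precedes the conditioning segment, the assimilation is regressive.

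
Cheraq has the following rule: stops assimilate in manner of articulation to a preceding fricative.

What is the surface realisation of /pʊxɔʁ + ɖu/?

[pʊxɔʁʐu]

The rule targets /ɖ/ (voiced retroflex stop), which sits after the trigger /ʁ/ (fricative).
The voiced retroflex fricative is [ʐ], so /ɖ/ → [ʐ].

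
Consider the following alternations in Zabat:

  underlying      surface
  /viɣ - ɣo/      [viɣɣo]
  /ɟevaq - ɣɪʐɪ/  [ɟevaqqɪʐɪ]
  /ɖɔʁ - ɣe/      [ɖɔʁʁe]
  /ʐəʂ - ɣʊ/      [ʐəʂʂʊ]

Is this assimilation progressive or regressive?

progressive

The segment that alternates is /ɣ/, which surfaces as [q] when adjacent to /q/.
The output [q] is identical to the trigger /q/ — every feature (place, manner, voicing) has been copied — so this is total assimilation.
The remaining alternations confirm this: /ɣ/ → [ʁ] after /ʁ/; /ɣ/ → [ʂ] after /ʂ/ — in each case the output is a copy of the preceding consonant.
In [viɣɣo] the two consonants at the boundary are already identical (/ɣ/ + /ɣ/), so the rule applies vacuously and nothing changes.
Since the segment that changes follows the conditioning segment, the assimilation is progressive.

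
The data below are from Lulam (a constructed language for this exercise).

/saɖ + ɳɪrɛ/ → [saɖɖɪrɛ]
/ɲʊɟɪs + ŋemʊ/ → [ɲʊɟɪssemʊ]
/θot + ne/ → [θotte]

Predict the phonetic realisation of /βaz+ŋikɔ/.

The data show progressive total assimilation (/ɳ/ → [ɖ] after /ɖ/; /ŋ/ → [s] after /s/; /n/ → [t] after /t/): in every case the target segment becomes identical to its preceding neighbour, copying more than a single feature.
/ŋ/ is the segment targeted by the rule; it sits immediately after /z/, so it assimilates completely and surfaces as [z].

[βazzikɔ]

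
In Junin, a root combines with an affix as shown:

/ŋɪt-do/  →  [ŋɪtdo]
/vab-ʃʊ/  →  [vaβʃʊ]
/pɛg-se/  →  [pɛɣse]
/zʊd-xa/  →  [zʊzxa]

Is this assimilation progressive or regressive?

regressive

The segment that alternates is /b/, which surfaces as [β] when adjacent to /ʃ/.
The change stop → fricative matches the manner of the following /ʃ/, identifying this as manner assimilation.
The same holds elsewhere in the data: /g/ → [ɣ] before /s/ (stop → fricative, matching a fricative); /d/ → [z] before /x/ (stop → fricative, matching a fricative) — only manner changes, and always toward the following segment.
Nothing changes in [ŋɪtdo]: there the adjacent consonants already agree in manner (/t/ and /d/ are both stops), so this form is consistent with the same rule.
The trigger is the following segment, so the direction is regressive (anticipatory).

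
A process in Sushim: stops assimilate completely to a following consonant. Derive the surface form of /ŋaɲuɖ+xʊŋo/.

/ɖ/ is the segment targeted by the rule; it sits immediately before /x/, so it assimilates completely and surfaces as [x].

[ŋaɲuxxʊŋo]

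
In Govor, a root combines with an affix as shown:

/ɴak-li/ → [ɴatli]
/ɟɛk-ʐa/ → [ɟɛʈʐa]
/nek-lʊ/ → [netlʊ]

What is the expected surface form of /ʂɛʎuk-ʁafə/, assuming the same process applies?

[ʂɛʎuqʁafə]

The data show regressive place assimilation: /k/ → [t] before /l/; /k/ → [ʈ] before /ʐ/. In each pair only place changes, matching the following consonant, while manner and voice stay constant.
/k/ is a voiceless velar stop. The following trigger /ʁ/ is uvular, so /k/ must become uvular as well.
The voiceless uvular stop is [q], so /k/ → [q].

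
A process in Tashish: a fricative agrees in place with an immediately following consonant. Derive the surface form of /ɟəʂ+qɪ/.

The rule targets /ʂ/ (voiceless retroflex fricative), which sits before the trigger /q/ (uvular).
Changing only its place to uvular gives [χ] — the voiceless uvular fricative.

[ɟəχqɪ]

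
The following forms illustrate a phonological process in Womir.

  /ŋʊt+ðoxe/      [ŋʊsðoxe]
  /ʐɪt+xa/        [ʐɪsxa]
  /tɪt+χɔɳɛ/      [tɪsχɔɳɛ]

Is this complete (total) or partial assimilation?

The segment that alternates is /t/, which surfaces as [s] when adjacent to /ð/.
The change stop → fricative matches the manner of the following /ð/, identifying this as manner assimilation.
Place and voice are unchanged, so the assimilation is partial, not total.
The same holds elsewhere in the data: /t/ → [s] before /x/ (stop → fricative, matching a fricative); /t/ → [s] before /χ/ (stop → fricative, matching a fricative) — only manner changes, and always toward the following segment.

partial assimilation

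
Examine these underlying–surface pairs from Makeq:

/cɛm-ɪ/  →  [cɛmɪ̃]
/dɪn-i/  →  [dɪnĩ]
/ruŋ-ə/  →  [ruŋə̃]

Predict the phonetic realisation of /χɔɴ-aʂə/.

[χɔɴãʂə]

The data show progressive nasality assimilation (vowel nasalisation): /ɪ/ → [ɪ̃] after /m/; /i/ → [ĩ] after /n/; /ə/ → [ə̃] after /ŋ/ — a vowel is nasalised by an immediately preceding nasal consonant.
/a/ sits next to the nasal /ɴ/ and is therefore nasalised to [ã].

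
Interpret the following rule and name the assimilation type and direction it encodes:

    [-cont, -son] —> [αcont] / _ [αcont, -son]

regressive manner assimilation

The shared variable α links the value of [cont] on the target to that of the neighbouring obstruent. [cont] distinguishes stops from fricatives — a manner-of-articulation feature — so this is manner assimilation.
The conditioning segment sits to the right of the focus bar, meaning the trigger follows the segment that changes — regressive assimilation.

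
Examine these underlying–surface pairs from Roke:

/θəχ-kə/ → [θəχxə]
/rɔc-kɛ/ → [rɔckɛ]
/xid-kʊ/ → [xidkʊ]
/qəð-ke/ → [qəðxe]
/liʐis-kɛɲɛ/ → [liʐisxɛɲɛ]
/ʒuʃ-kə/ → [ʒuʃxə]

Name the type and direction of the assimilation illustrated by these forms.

Underlying /k/ is realised as [x] next to /χ/; /χ/ itself does not change.
/k/ is a stop while /χ/ is a fricative; the output [x] is a fricative, matching the trigger — so the feature that spreads is manner.
Place and voice are unchanged, so the assimilation is partial, not total.
The same holds elsewhere in the data: /k/ → [x] after /ð/ (stop → fricative, matching a fricative); /k/ → [x] after /s/ (stop → fricative, matching a fricative); /k/ → [x] after /ʃ/ (stop → fricative, matching a fricative) — only manner changes, and always toward the preceding segment.
No alternation appears in [rɔckɛ], [xidkʊ]: there the adjacent consonants already agree in manner (/k/ and /c/ are both stops; /k/ and /d/ are both stops), so these forms are consistent with the same rule.
Since the segment that changes follows the conditioning segment, the assimilation is progressive.

progressive manner assimilation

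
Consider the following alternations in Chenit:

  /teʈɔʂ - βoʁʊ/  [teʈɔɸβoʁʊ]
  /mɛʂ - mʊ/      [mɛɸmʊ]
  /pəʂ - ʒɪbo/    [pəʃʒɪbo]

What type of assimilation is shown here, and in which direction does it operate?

regressive place assimilation

Underlying /ʂ/ is realised as [ɸ] next to /β/; /β/ itself does not change.
/ʂ/ is retroflex while /β/ is bilabial; the output [ɸ] is bilabial, matching the trigger — so the feature that spreads is place.
Manner and voice are unchanged, so the assimilation is partial, not total.
The other alternating forms pattern the same way: /ʂ/ → [ɸ] before /m/ (retroflex → bilabial, matching bilabial); /ʂ/ → [ʃ] before /ʒ/ (retroflex → postalveolar, matching postalveolar) — only place changes, and always toward the following segment.
The trigger is the following segment, so the direction is regressive (anticipatory).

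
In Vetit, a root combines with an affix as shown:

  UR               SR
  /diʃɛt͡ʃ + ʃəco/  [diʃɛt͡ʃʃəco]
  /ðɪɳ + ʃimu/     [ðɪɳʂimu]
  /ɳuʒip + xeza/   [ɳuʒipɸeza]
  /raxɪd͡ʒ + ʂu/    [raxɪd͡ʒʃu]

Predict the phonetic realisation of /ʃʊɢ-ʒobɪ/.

The data show progressive place assimilation: /ʃ/ → [ʂ] after /ɳ/; /x/ → [ɸ] after /p/; /ʂ/ → [ʃ] after /d͡ʒ/. In each pair only place changes, matching the preceding consonant, while manner and voice stay constant.
No alternation appears in [diʃɛt͡ʃʃəco]: there the adjacent consonants already agree in place (/ʃ/ and /t͡ʃ/ are both postalveolar), so this form is consistent with the same rule.
/ʒ/ is a voiced postalveolar fricative. The preceding trigger /ɢ/ is uvular, so /ʒ/ must become uvular as well.
Changing only its place to uvular gives [ʁ] — the voiced uvular fricative.

[ʃʊɢʁobɪ]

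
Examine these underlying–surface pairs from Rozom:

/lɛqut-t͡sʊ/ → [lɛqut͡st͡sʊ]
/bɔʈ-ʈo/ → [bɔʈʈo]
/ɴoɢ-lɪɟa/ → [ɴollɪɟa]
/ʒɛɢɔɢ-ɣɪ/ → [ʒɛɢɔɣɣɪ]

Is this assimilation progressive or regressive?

regressive

The segment that alternates is /t/, which surfaces as [t͡s] when adjacent to /t͡s/.
The output [t͡s] is identical to the trigger /t͡s/ — every feature (place, manner, voicing) has been copied — so this is total assimilation.
The other forms behave the same way: /ɢ/ → [l] before /l/; /ɢ/ → [ɣ] before /ɣ/ — in each case the output is a copy of the following consonant.
In [bɔʈʈo] the two consonants at the boundary are already identical (/ʈ/ + /ʈ/), so the rule applies vacuously and nothing changes.
The trigger is the following segment, so the direction is regressive (anticipatory).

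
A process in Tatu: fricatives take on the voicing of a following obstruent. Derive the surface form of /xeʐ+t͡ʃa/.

[xeʂt͡ʃa]

/ʐ/ is a voiced retroflex fricative. The following trigger /t͡ʃ/ is voiceless, so /ʐ/ must become voiceless as well.
A voiceless retroflex fricative is [ʂ], so the surface segment is [ʂ].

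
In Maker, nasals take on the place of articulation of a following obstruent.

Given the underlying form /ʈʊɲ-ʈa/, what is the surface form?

[ʈʊɳʈa]

The rule targets /ɲ/ (voiced palatal nasal), which sits before the trigger /ʈ/ (retroflex).
The voiced retroflex nasal is [ɳ], so /ɲ/ → [ɳ].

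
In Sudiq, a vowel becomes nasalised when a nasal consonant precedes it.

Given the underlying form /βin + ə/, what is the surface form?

The vowel /ə/ is adjacent to the preceding nasal /n/, so it acquires [+nasal] and surfaces as [ə̃].

[βinə̃]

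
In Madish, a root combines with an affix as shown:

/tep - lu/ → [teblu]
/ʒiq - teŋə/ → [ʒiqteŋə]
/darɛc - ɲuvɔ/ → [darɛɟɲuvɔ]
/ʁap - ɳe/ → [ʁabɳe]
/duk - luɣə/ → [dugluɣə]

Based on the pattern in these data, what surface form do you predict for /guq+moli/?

The data show regressive voicing assimilation: /p/ → [b] before /l/; /c/ → [ɟ] before /ɲ/; /p/ → [b] before /ɳ/; /k/ → [g] before /l/. In each pair only voicing changes, matching the following consonant, while place and manner stay constant.
No alternation appears in [ʒiqteŋə]: there the adjacent consonants already agree in voicing (/q/ and /t/ are both voiceless), so this form is consistent with the same rule.
The rule targets /q/ (voiceless uvular stop), which sits before the trigger /m/ (voiced).
Changing only its voicing to voiced gives [ɢ] — the voiced uvular stop.

[guɢmoli]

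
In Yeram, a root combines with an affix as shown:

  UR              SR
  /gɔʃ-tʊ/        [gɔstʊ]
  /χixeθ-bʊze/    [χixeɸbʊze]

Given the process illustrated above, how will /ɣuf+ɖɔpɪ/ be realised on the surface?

[ɣuʂɖɔpɪ]

The data show regressive place assimilation: /ʃ/ → [s] before /t/; /θ/ → [ɸ] before /b/. In each pair only place changes, matching the following consonant, while manner and voice stay constant.
The rule targets /f/ (voiceless labiodental fricative), which sits before the trigger /ɖ/ (retroflex).
The voiceless retroflex fricative is [ʂ], so /f/ → [ʂ].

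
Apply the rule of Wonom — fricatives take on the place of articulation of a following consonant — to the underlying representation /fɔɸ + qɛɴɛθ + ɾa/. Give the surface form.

/ɸ/ is a voiceless bilabial fricative. The following trigger /q/ is uvular, so /ɸ/ must become uvular as well.
The voiceless uvular fricative is [χ], so /ɸ/ → [χ].
At the second juncture, /θ/ likewise becomes [s] adjacent to /ɾ/.

[fɔχqɛɴɛsɾa]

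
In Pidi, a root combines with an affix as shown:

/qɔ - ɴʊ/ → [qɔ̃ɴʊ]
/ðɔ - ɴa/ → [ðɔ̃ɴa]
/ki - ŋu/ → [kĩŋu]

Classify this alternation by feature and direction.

regressive nasality assimilation (vowel nasalisation)

The vowel /ɔ/ surfaces as nasalised [ɔ̃] next to the following nasal /ɴ/ — it has acquired the [+nasal] feature of its neighbour.
The other form shows the same pattern: /i/ → [ĩ] before /ŋ/ — each time a vowel is nasalised next to a following nasal.
Because the conditioning nasal is to the right of the vowel that changes, the process is regressive (anticipatory).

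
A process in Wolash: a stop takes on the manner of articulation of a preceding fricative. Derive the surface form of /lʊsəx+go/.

[lʊsəxɣo]

The rule targets /g/ (voiced velar stop), which sits after the trigger /x/ (fricative).
A voiced velar fricative is [ɣ], so the surface segment is [ɣ].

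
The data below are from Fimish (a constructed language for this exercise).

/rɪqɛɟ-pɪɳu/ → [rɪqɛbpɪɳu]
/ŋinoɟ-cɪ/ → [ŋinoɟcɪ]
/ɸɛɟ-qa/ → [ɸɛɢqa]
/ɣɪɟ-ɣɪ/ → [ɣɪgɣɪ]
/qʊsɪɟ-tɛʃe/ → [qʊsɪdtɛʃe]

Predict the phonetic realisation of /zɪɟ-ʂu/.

[zɪɖʂu]

The data show regressive place assimilation: /ɟ/ → [b] before /p/; /ɟ/ → [ɢ] before /q/; /ɟ/ → [g] before /ɣ/; /ɟ/ → [d] before /t/. In each pair only place changes, matching the following consonant, while manner and voice stay constant.
Nothing changes in [ŋinoɟcɪ]: there the adjacent consonants already agree in place (/ɟ/ and /c/ are both palatal), so this form is consistent with the same rule.
/ɟ/ is a voiced palatal stop. The following trigger /ʂ/ is retroflex, so /ɟ/ must become retroflex as well.
A voiced retroflex stop is [ɖ], so the surface segment is [ɖ].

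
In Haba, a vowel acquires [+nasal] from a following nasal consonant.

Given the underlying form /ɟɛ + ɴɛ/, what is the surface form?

/ɛ/ sits next to the nasal /ɴ/ and is therefore nasalised to [ɛ̃].

[ɟɛ̃ɴɛ]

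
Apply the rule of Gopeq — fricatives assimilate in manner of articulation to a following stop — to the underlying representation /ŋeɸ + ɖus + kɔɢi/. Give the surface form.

/ɸ/ is a voiceless bilabial fricative. The following trigger /ɖ/ is a stop, so /ɸ/ must become a stop as well.
A voiceless bilabial stop is [p], so the surface segment is [p].
At the second juncture, /s/ likewise becomes [t] adjacent to /k/.

[ŋepɖutkɔɢi]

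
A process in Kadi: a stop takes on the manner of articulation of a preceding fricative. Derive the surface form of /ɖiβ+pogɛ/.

/p/ is a voiceless bilabial stop. The preceding trigger /β/ is a fricative, so /p/ must become a fricative as well.
The voiceless bilabial fricative is [ɸ], so /p/ → [ɸ].

[ɖiβɸogɛ]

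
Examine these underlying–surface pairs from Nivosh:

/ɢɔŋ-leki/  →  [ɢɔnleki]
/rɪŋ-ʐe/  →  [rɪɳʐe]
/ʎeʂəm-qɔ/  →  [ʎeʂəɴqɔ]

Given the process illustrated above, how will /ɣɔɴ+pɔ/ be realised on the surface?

The data show regressive place assimilation: /ŋ/ → [n] before /l/; /ŋ/ → [ɳ] before /ʐ/; /m/ → [ɴ] before /q/. In each pair only place changes, matching the following consonant, while manner and voice stay constant.
The rule targets /ɴ/ (voiced uvular nasal), which sits before the trigger /p/ (bilabial).
A voiced bilabial nasal is [m], so the surface segment is [m].

[ɣɔmpɔ]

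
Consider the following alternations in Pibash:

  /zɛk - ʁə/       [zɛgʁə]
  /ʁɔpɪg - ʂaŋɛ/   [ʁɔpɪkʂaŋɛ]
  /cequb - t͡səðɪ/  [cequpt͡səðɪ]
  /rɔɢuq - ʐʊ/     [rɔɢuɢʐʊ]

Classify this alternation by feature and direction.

regressive voicing assimilation

The segment that alternates is /k/, which surfaces as [g] when adjacent to /ʁ/.
The change voiceless → voiced matches the voicing of the following /ʁ/, identifying this as voicing assimilation.
Place and manner are unchanged, so the assimilation is partial, not total.
The same holds elsewhere in the data: /g/ → [k] before /ʂ/ (voiced → voiceless, matching voiceless); /b/ → [p] before /t͡s/ (voiced → voiceless, matching voiceless); /q/ → [ɢ] before /ʐ/ (voiceless → voiced, matching voiced) — only voicing changes, and always toward the following segment.
Since the segment that changes precedes the conditioning segment, the assimilation is regressive.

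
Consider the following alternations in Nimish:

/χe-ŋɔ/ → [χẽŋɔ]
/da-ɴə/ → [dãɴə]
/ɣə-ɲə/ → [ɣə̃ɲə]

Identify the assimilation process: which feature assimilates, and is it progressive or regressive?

The vowel /e/ surfaces as nasalised [ẽ] next to the following nasal /ŋ/ — it has acquired the [+nasal] feature of its neighbour.
The other forms show the same pattern: /a/ → [ã] before /ɴ/; /ə/ → [ə̃] before /ɲ/ — each time a vowel is nasalised next to a following nasal.
Because the conditioning nasal is to the right of the vowel that changes, the process is regressive (anticipatory).

regressive nasality assimilation (vowel nasalisation)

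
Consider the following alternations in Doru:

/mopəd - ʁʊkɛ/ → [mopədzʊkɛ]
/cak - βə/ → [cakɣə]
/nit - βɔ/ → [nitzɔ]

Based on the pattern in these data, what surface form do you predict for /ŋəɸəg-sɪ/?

[ŋəɸəgxɪ]

The data show progressive place assimilation: /ʁ/ → [z] after /d/; /β/ → [ɣ] after /k/; /β/ → [z] after /t/. In each pair only place changes, matching the preceding consonant, while manner and voice stay constant.
The rule targets /s/ (voiceless alveolar fricative), which sits after the trigger /g/ (velar).
The voiceless velar fricative is [x], so /s/ → [x].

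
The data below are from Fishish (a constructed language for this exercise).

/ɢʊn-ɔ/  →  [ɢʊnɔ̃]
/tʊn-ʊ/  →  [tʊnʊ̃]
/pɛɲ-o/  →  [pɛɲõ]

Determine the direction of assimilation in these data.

The vowel /ɔ/ surfaces as nasalised [ɔ̃] next to the preceding nasal /n/ — it has acquired the [+nasal] feature of its neighbour.
Likewise in the remaining data: /ʊ/ → [ʊ̃] after /n/; /o/ → [õ] after /ɲ/ — each time a vowel is nasalised next to a preceding nasal.
Because the conditioning nasal is to the left of the vowel that changes, the process is progressive (perseverative).

progressive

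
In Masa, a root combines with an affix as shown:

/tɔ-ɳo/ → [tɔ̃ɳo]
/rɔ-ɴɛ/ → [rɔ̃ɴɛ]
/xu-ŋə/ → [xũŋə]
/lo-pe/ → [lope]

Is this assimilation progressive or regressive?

The vowel /ɔ/ surfaces as nasalised [ɔ̃] next to the following nasal /ɳ/ — it has acquired the [+nasal] feature of its neighbour.
The other forms show the same pattern: /ɔ/ → [ɔ̃] before /ɴ/; /u/ → [ũ] before /ŋ/ — each time a vowel is nasalised next to a following nasal.
No change occurs in [lope] because the vowel at the boundary is adjacent to an oral consonant, not a nasal (/o/ next to /p/).
Because the conditioning nasal is to the right of the vowel that changes, the process is regressive (anticipatory).

regressive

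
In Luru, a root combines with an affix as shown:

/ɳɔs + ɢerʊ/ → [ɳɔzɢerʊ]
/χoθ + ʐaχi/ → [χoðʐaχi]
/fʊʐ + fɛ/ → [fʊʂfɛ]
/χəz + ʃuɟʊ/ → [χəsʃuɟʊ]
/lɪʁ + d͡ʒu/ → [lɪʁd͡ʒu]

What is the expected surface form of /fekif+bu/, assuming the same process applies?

The data show regressive voicing assimilation: /s/ → [z] before /ɢ/; /θ/ → [ð] before /ʐ/; /ʐ/ → [ʂ] before /f/; /z/ → [s] before /ʃ/. In each pair only voicing changes, matching the following consonant, while place and manner stay constant.
Nothing changes in [lɪʁd͡ʒu]: there the adjacent consonants already agree in voicing (/ʁ/ and /d͡ʒ/ are both voiced), so this form is consistent with the same rule.
/f/ is a voiceless labiodental fricative. The following trigger /b/ is voiced, so /f/ must become voiced as well.
The voiced labiodental fricative is [v], so /f/ → [v].

[fekivbu]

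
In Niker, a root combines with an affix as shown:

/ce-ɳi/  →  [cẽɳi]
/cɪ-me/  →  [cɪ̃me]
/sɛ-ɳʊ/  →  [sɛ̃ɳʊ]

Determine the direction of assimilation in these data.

regressive

The vowel /e/ surfaces as nasalised [ẽ] next to the following nasal /ɳ/ — it has acquired the [+nasal] feature of its neighbour.
The other forms show the same pattern: /ɪ/ → [ɪ̃] before /m/; /ɛ/ → [ɛ̃] before /ɳ/ — each time a vowel is nasalised next to a following nasal.
Because the conditioning nasal is to the right of the vowel that changes, the process is regressive (anticipatory).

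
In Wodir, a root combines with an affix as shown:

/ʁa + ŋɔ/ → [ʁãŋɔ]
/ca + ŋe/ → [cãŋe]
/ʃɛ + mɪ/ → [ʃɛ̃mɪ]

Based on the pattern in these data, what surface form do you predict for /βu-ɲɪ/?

[βũɲɪ]

The data show regressive nasality assimilation (vowel nasalisation): /a/ → [ã] before /ŋ/; /ɛ/ → [ɛ̃] before /m/ — a vowel is nasalised by an immediately following nasal consonant.
The vowel /u/ is adjacent to the following nasal /ɲ/, so it acquires [+nasal] and surfaces as [ũ].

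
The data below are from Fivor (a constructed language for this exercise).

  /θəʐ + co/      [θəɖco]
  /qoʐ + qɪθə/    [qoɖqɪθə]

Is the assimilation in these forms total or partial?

partial assimilation

Underlying /ʐ/ is realised as [ɖ] next to /c/; /c/ itself does not change.
/ʐ/ is a fricative while /c/ is a stop; the output [ɖ] is a stop, matching the trigger — so the feature that spreads is manner.
Place and voice are unchanged, so the assimilation is partial, not total.
The other alternating form patterns the same way: /ʐ/ → [ɖ] before /q/ (fricative → stop, matching a stop) — only manner changes, and always toward the following segment.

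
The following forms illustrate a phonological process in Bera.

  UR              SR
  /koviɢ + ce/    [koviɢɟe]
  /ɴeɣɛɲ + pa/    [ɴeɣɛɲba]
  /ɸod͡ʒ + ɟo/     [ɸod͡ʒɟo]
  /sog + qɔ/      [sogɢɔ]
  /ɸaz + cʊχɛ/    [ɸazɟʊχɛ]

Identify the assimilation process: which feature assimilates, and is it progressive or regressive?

progressive voicing assimilation

Underlying /c/ is realised as [ɟ] next to /ɢ/; /ɢ/ itself does not change.
The change voiceless → voiced matches the voicing of the preceding /ɢ/, identifying this as voicing assimilation.
Place and manner are unchanged, so the assimilation is partial, not total.
Checking the remaining alternations: /p/ → [b] after /ɲ/ (voiceless → voiced, matching voiced); /q/ → [ɢ] after /g/ (voiceless → voiced, matching voiced); /c/ → [ɟ] after /z/ (voiceless → voiced, matching voiced) — only voicing changes, and always toward the preceding segment.
No alternation appears in [ɸod͡ʒɟo]: there the adjacent consonants already agree in voicing (/ɟ/ and /d͡ʒ/ are both voiced), so this form is consistent with the same rule.
The trigger is the preceding segment, so the direction is progressive (perseverative).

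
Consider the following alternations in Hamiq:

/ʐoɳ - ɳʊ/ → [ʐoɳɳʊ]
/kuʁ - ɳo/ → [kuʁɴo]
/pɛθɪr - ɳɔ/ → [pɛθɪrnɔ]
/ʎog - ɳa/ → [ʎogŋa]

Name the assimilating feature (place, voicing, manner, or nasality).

Comparing underlying and surface forms, /ɳ/ → [ɴ] is the alternation; the neighbouring /ʁ/ is constant.
The change retroflex → uvular matches the place of the preceding /ʁ/, identifying this as place assimilation.
The other alternating forms pattern the same way: /ɳ/ → [n] after /r/ (retroflex → alveolar, matching alveolar); /ɳ/ → [ŋ] after /g/ (retroflex → velar, matching velar) — only place changes, and always toward the preceding segment.
Nothing changes in [ʐoɳɳʊ]: there the adjacent consonants already agree in place (/ɳ/ and /ɳ/ are both retroflex), so this form is consistent with the same rule.

place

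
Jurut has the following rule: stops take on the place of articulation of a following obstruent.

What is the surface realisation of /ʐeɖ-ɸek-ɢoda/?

[ʐebɸeqɢoda]

The rule targets /ɖ/ (voiced retroflex stop), which sits before the trigger /ɸ/ (bilabial).
The voiced bilabial stop is [b], so /ɖ/ → [b].
The same rule applies at the second boundary: /k/ → [q] next to /ɢ/.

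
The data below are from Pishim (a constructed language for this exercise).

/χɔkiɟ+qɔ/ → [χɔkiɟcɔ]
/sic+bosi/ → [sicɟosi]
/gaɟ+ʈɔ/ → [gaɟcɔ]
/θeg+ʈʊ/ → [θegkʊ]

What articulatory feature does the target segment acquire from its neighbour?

place

The segment that alternates is /q/, which surfaces as [c] when adjacent to /ɟ/.
/q/ is uvular while /ɟ/ is palatal; the output [c] is palatal, matching the trigger — so the feature that spreads is place.
Checking the remaining alternations: /b/ → [ɟ] after /c/ (bilabial → palatal, matching palatal); /ʈ/ → [c] after /ɟ/ (retroflex → palatal, matching palatal); /ʈ/ → [k] after /g/ (retroflex → velar, matching velar) — only place changes, and always toward the preceding segment.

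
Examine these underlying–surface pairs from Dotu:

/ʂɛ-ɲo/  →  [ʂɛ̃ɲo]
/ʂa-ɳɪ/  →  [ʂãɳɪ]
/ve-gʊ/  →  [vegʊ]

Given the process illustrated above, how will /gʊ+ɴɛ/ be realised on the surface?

[gʊ̃ɴɛ]

The data show regressive nasality assimilation (vowel nasalisation): /ɛ/ → [ɛ̃] before /ɲ/; /a/ → [ã] before /ɳ/ — a vowel is nasalised by an immediately following nasal consonant.
No change occurs in [vegʊ] because the vowel at the boundary is adjacent to an oral consonant, not a nasal (/e/ next to /g/).
The vowel /ʊ/ is adjacent to the following nasal /ɴ/, so it acquires [+nasal] and surfaces as [ʊ̃].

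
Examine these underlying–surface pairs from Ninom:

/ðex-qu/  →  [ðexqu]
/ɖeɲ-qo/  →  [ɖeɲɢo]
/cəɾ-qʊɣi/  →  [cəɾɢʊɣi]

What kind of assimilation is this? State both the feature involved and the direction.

progressive voicing assimilation

Comparing underlying and surface forms, /q/ → [ɢ] is the alternation; the neighbouring /ɲ/ is constant.
The change voiceless → voiced matches the voicing of the preceding /ɲ/, identifying this as voicing assimilation.
Place and manner are unchanged, so the assimilation is partial, not total.
Checking the remaining alternation: /q/ → [ɢ] after /ɾ/ (voiceless → voiced, matching voiced) — only voicing changes, and always toward the preceding segment.
No alternation appears in [ðexqu]: there the adjacent consonants already agree in voicing (/q/ and /x/ are both voiceless), so this form is consistent with the same rule.
The trigger is the preceding segment, so the direction is progressive (perseverative).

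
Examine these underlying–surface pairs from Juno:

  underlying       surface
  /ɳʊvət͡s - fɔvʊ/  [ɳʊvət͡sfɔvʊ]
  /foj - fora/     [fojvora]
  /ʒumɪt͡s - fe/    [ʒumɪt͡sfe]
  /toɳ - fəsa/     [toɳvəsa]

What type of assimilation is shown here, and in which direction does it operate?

progressive voicing assimilation

Underlying /f/ is realised as [v] next to /j/; /j/ itself does not change.
/f/ is voiceless while /j/ is voiced; the output [v] is voiced, matching the trigger — so the feature that spreads is voicing.
Place and manner are unchanged, so the assimilation is partial, not total.
Checking the remaining alternation: /f/ → [v] after /ɳ/ (voiceless → voiced, matching voiced) — only voicing changes, and always toward the preceding segment.
Nothing changes in [ɳʊvət͡sfɔvʊ], [ʒumɪt͡sfe]: there the adjacent consonants already agree in voicing (/f/ and /t͡s/ are both voiceless; /f/ and /t͡s/ are both voiceless), so these forms are consistent with the same rule.
The trigger is the preceding segment, so the direction is progressive (perseverative).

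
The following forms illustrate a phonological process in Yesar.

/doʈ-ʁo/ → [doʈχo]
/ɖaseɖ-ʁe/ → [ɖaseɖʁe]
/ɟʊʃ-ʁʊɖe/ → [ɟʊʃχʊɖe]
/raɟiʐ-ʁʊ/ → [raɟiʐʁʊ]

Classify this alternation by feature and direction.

Underlying /ʁ/ is realised as [χ] next to /ʈ/; /ʈ/ itself does not change.
/ʁ/ is voiced while /ʈ/ is voiceless; the output [χ] is voiceless, matching the trigger — so the feature that spreads is voicing.
Place and manner are unchanged, so the assimilation is partial, not total.
The same holds elsewhere in the data: /ʁ/ → [χ] after /ʃ/ (voiced → voiceless, matching voiceless) — only voicing changes, and always toward the preceding segment.
Nothing changes in [ɖaseɖʁe], [raɟiʐʁʊ]: there the adjacent consonants already agree in voicing (/ʁ/ and /ɖ/ are both voiced; /ʁ/ and /ʐ/ are both voiced), so these forms are consistent with the same rule.
The trigger is the preceding segment, so the direction is progressive (perseverative).

progressive voicing assimilation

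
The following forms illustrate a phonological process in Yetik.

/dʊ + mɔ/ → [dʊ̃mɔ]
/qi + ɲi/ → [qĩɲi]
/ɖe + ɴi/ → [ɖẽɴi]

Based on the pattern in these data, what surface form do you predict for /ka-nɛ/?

The data show regressive nasality assimilation (vowel nasalisation): /ʊ/ → [ʊ̃] before /m/; /i/ → [ĩ] before /ɲ/; /e/ → [ẽ] before /ɴ/ — a vowel is nasalised by an immediately following nasal consonant.
The vowel /a/ is adjacent to the following nasal /n/, so it acquires [+nasal] and surfaces as [ã].

[kãnɛ]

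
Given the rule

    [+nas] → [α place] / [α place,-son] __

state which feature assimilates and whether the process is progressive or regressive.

progressive place assimilation

The shared variable α links the value of the place features (abbreviated [place]) on the target to the same value on the neighbouring segment, so place is the feature that assimilates.
Since the environment is written before the underscore, the trigger precedes the target; the direction is progressive.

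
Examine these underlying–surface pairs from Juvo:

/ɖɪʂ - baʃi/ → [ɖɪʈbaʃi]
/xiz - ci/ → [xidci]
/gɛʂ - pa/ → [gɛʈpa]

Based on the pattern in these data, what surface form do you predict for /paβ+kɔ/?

[pabkɔ]

The data show regressive manner assimilation: /ʂ/ → [ʈ] before /b/; /z/ → [d] before /c/; /ʂ/ → [ʈ] before /p/. In each pair only manner changes, matching the following consonant, while place and voice stay constant.
The rule targets /β/ (voiced bilabial fricative), which sits before the trigger /k/ (stop).
A voiced bilabial stop is [b], so the surface segment is [b].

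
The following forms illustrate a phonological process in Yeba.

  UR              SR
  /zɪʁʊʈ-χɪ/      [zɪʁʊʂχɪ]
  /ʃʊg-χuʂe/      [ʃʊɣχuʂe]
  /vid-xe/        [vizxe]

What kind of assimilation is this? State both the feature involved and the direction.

regressive manner assimilation

Comparing underlying and surface forms, /ʈ/ → [ʂ] is the alternation; the neighbouring /χ/ is constant.
/ʈ/ is a stop while /χ/ is a fricative; the output [ʂ] is a fricative, matching the trigger — so the feature that spreads is manner.
Place and voice are unchanged, so the assimilation is partial, not total.
Checking the remaining alternations: /g/ → [ɣ] before /χ/ (stop → fricative, matching a fricative); /d/ → [z] before /x/ (stop → fricative, matching a fricative) — only manner changes, and always toward the following segment.
Since the segment that changes precedes the conditioning segment, the assimilation is regressive.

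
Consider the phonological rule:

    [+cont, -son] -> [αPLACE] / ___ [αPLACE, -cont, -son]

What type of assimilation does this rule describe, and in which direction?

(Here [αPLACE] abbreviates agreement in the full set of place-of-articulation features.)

The shared variable α links the value of the place features (abbreviated [PLACE]) on the target to the same value on the neighbouring segment, so place is the feature that assimilates.
The conditioning segment sits to the right of the focus bar, meaning the trigger follows the segment that changes — regressive assimilation.

regressive place assimilation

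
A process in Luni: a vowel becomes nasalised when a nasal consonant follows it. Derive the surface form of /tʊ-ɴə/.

[tʊ̃ɴə]

The vowel /ʊ/ is adjacent to the following nasal /ɴ/, so it acquires [+nasal] and surfaces as [ʊ̃].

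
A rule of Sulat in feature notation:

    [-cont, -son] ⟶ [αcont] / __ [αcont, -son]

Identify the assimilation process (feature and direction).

The shared variable α links the value of [cont] on the target to that of the neighbouring obstruent. [cont] distinguishes stops from fricatives — a manner-of-articulation feature — so this is manner assimilation.
The conditioning segment sits to the right of the focus bar, meaning the trigger follows the segment that changes — regressive assimilation.

regressive manner assimilation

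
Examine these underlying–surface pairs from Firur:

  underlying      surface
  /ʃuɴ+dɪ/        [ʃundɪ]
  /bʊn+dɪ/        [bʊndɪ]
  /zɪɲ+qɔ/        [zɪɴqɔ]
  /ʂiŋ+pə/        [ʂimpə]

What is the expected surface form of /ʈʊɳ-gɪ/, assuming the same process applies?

The data show regressive place assimilation: /ɴ/ → [n] before /d/; /ɲ/ → [ɴ] before /q/; /ŋ/ → [m] before /p/. In each pair only place changes, matching the following consonant, while manner and voice stay constant.
Nothing changes in [bʊndɪ]: there the adjacent consonants already agree in place (/n/ and /d/ are both alveolar), so this form is consistent with the same rule.
The rule targets /ɳ/ (voiced retroflex nasal), which sits before the trigger /g/ (velar).
Changing only its place to velar gives [ŋ] — the voiced velar nasal.

[ʈʊŋgɪ]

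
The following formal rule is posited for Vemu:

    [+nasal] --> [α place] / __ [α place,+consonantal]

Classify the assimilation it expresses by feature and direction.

regressive place assimilation

The shared variable α links the value of the place features (abbreviated [place]) on the target to the same value on the neighbouring segment, so place is the feature that assimilates.
Since the environment is written after the underscore, the trigger follows the target; the direction is regressive.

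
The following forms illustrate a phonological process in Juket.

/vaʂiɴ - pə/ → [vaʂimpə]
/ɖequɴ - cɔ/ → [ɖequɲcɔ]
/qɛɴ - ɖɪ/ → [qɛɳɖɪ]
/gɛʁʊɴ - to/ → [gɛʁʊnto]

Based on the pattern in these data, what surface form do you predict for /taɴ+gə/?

[taŋgə]

The data show regressive place assimilation: /ɴ/ → [m] before /p/; /ɴ/ → [ɲ] before /c/; /ɴ/ → [ɳ] before /ɖ/; /ɴ/ → [n] before /t/. In each pair only place changes, matching the following consonant, while manner and voice stay constant.
/ɴ/ is a voiced uvular nasal. The following trigger /g/ is velar, so /ɴ/ must become velar as well.
A voiced velar nasal is [ŋ], so the surface segment is [ŋ].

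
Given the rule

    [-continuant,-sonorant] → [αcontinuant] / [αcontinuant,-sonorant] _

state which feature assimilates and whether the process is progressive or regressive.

The shared variable α links the value of [continuant] on the target to that of the neighbouring obstruent. [continuant] distinguishes stops from fricatives — a manner-of-articulation feature — so this is manner assimilation.
Since the environment is written before the underscore, the trigger precedes the target; the direction is progressive.

progressive manner assimilation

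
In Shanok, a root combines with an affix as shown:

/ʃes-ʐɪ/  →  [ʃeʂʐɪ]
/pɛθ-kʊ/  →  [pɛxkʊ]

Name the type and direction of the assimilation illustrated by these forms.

The segment that alternates is /s/, which surfaces as [ʂ] when adjacent to /ʐ/.
/s/ is alveolar while /ʐ/ is retroflex; the output [ʂ] is retroflex, matching the trigger — so the feature that spreads is place.
Manner and voice are unchanged, so the assimilation is partial, not total.
The same holds elsewhere in the data: /θ/ → [x] before /k/ (dental → velar, matching velar) — only place changes, and always toward the following segment.
The trigger is the following segment, so the direction is regressive (anticipatory).

regressive place assimilation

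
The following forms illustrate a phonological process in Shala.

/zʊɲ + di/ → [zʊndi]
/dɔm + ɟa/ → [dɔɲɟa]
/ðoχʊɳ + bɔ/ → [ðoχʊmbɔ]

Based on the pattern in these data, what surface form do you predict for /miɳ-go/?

[miŋgo]

The data show regressive place assimilation: /ɲ/ → [n] before /d/; /m/ → [ɲ] before /ɟ/; /ɳ/ → [m] before /b/. In each pair only place changes, matching the following consonant, while manner and voice stay constant.
The rule targets /ɳ/ (voiced retroflex nasal), which sits before the trigger /g/ (velar).
A voiced velar nasal is [ŋ], so the surface segment is [ŋ].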